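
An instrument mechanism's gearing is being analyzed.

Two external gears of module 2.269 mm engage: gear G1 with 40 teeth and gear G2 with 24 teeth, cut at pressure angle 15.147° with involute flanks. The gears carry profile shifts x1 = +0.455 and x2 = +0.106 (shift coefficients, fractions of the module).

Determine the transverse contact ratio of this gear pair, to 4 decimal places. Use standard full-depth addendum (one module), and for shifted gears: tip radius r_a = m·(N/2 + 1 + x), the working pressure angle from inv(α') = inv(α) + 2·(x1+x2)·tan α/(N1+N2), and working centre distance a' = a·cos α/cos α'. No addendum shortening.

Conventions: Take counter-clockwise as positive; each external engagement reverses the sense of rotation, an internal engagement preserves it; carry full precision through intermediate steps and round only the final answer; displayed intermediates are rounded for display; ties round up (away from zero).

1.7654

topology: single-mesh involute geometry — m = 2.269, 40T/24T pair
base radii: r_b1 = 43.803436, r_b2 = 26.282062
tip radii: r_a1 = 48.681395, r_a2 = 29.737514
inv(α') = inv(15.147°) + 2·(+0.455+0.106)·tan α/(40+24) = 0.01108163  ⇒  α' = 18.17255°
a' = a·cos α / cos α' = 72.6080·cos 15.147°/cos 18.17255° = 73.764765
action lengths: √(r_a1²−r_b1²) = 21.239991, √(r_a2²−r_b2²) = 13.913051
base pitch p_b = π·m·cos α = 6.880628
CR = (21.239991 + 13.913051 − 73.764765·sin 18.17255°)/6.880628 = 1.765436
contact ratio ≈ 1.7654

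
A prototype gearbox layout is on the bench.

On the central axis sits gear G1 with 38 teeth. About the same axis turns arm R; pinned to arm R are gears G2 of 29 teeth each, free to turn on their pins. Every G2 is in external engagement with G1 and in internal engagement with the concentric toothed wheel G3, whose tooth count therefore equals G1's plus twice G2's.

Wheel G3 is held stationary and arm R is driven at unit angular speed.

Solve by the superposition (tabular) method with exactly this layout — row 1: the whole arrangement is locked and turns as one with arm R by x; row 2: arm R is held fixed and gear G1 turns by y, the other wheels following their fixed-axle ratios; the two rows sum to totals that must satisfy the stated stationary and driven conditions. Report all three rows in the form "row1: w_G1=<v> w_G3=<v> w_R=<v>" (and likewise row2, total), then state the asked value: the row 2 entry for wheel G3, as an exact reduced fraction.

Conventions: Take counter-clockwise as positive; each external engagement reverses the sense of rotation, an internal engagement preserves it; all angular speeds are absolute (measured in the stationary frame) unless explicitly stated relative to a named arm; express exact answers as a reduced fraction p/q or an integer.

class = planetary set [G3 = 38+2·29 = 96; Willis about the carrier]
row 1 (train locked, turned with arm): all members turn x
row 2 (arm held, sun turns y): ω_ring = −(38/96)·y, ω_arm = 0
boundary: total ω_ring = x − (38/96)·y = 0 and total ω_arm = x = 1  ⇒  y = 48/19, x = 1
row 2 ring = −(38/96)·48/19 = -1
totals (row 1 + row 2): sun 1 + 48/19 = 67/19, ring 1 + (-1) = 0, arm 1 + 0 = 1
asked cell (row2, ring) = -1

row1: w_G1=1 w_G3=1 w_R=1
row2: w_G1=48/19 w_G3=-1 w_R=0
total: w_G1=67/19 w_G3=0 w_R=1
asked value: -1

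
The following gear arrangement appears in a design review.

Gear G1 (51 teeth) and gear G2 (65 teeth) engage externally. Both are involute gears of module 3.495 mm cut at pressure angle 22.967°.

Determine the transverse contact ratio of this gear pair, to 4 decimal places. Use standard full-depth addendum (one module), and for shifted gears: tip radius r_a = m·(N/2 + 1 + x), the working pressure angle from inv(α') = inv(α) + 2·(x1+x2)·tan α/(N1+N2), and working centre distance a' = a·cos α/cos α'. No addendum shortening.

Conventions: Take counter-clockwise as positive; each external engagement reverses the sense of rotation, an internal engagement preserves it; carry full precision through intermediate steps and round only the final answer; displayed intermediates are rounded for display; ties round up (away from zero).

1.6309

single-mesh involute tooth geometry (51T engaging 65T at module 3.495)
base radii: r_b1 = 82.057737, r_b2 = 104.583390
tip radii: r_a1 = 92.617500, r_a2 = 117.082500
no profile shift: α' = α, a' = a
action lengths: √(r_a1²−r_b1²) = 42.947982, √(r_a2²−r_b2²) = 52.636739
base pitch p_b = π·m·cos α = 10.109490
CR = (42.947982 + 52.636739 − 202.710000·sin 22.96700°)/10.109490 = 1.630854
contact ratio ≈ 1.6309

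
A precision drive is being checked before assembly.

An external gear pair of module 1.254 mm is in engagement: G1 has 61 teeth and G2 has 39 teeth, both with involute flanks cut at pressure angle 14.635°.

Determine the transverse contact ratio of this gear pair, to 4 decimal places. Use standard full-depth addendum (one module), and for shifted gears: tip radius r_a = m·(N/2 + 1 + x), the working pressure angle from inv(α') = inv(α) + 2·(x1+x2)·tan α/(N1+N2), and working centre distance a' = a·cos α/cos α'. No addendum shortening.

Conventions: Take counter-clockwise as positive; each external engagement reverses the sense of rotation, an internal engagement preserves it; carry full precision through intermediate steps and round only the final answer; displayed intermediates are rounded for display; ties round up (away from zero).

single-mesh involute tooth geometry (61T engaging 39T at module 1.254)
base radii: r_b1 = 37.006076, r_b2 = 23.659623
tip radii: r_a1 = 39.501000, r_a2 = 25.707000
no profile shift: α' = α, a' = a
action lengths: √(r_a1²−r_b1²) = 13.815908, √(r_a2²−r_b2²) = 10.053462
base pitch p_b = π·m·cos α = 3.811738
CR = (13.815908 + 10.053462 − 62.700000·sin 14.63500°)/3.811738 = 2.106010
contact ratio ≈ 2.1060

2.1060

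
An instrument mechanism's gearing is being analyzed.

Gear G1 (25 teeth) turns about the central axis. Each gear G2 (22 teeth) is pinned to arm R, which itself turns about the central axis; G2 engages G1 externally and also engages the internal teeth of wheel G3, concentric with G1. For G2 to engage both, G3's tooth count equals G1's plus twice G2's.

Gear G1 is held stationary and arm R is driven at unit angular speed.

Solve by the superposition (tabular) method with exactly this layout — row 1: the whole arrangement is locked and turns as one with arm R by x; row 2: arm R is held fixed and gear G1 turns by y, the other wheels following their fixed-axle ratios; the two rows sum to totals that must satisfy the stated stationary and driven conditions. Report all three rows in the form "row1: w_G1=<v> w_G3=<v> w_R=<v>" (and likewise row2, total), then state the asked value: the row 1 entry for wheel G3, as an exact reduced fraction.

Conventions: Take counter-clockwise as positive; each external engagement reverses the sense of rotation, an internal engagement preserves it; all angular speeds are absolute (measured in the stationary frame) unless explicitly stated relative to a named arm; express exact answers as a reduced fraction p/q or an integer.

topology: planetary set — G1 25T / G2 22T / G3 69T, arm = carrier (Willis)
row 1: whole set turns with the arm by x
row 2 — arm fixed, fixed-axis ratios: sun y, ring −(25/69)·y, arm 0
boundary: total ω_sun = x + y = 0 and total ω_arm = x = 1  ⇒  y = -1, x = 1
row 2 ring = −(25/69)·(-1) = 25/69
totals (row 1 + row 2): sun 1 + (-1) = 0, ring 1 + 25/69 = 94/69, arm 1 + 0 = 1
asked cell (row1, ring) = 1

row1: w_G1=1 w_G3=1 w_R=1
row2: w_G1=-1 w_G3=25/69 w_R=0
total: w_G1=0 w_G3=94/69 w_R=1
asked value: 1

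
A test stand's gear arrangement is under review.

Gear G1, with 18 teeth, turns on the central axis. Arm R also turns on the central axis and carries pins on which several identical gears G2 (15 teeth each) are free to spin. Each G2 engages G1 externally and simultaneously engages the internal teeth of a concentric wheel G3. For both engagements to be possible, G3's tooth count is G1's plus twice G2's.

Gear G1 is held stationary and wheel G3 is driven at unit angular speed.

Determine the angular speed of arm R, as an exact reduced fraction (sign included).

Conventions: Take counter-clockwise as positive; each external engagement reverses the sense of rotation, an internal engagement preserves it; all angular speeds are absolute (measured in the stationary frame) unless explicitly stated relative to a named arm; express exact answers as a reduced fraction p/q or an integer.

recognized (axles ride arm R): planetary set, 18/15/48 teeth
ring teeth: 18 + 2·15 = 48
18(ω_sun−ω_arm) = −48(ω_ring−ω_arm),  ω_sun = 0, ω_ring = 1
18(0−ω_arm) = −48(1−ω_arm)  ⇒  66·ω_arm = 48  ⇒  ω_arm = 8/11
exact speed ratio = 8/11

8/11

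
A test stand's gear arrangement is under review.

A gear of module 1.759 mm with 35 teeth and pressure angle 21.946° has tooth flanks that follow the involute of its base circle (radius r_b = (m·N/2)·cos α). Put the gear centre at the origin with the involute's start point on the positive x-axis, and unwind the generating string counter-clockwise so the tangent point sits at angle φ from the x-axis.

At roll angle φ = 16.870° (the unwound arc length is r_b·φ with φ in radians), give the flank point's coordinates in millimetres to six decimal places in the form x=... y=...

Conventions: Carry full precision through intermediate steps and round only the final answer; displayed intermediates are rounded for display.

x=29.762825 y=0.240836

recognized (one wheel, involute flank): single-mesh tooth geometry, m = 1.759, N = 35
pitch radius r_p = m·N/2 = 1.759·35/2 = 30.782500
base radius r_b = r_p·cos α = 30.782500·cos 21.946° = 28.551892
roll angle φ = 16.870° = 0.29443704 rad
x = r_b·(cos φ + φ·sin φ) = 29.762825
y = r_b·(sin φ − φ·cos φ) = 0.240836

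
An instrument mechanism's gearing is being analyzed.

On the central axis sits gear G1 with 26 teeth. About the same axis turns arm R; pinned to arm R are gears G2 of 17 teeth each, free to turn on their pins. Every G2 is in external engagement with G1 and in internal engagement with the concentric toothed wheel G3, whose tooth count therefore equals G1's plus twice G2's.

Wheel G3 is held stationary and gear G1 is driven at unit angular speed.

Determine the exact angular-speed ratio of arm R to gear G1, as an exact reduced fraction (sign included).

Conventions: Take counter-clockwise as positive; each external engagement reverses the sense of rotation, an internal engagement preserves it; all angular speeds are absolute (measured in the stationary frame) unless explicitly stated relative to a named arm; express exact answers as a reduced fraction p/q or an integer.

recognized (axles ride arm R): planetary set, 26/17/60 teeth
ring teeth: 26 + 2·17 = 60
26(ω_sun−ω_arm) = −60(ω_ring−ω_arm),  ω_ring = 0, ω_sun = 1
26(1−ω_arm) = −60(0−ω_arm)  ⇒  86·ω_arm = 26  ⇒  ω_arm = 13/43
ω_out/ω_in = 13/43

13/43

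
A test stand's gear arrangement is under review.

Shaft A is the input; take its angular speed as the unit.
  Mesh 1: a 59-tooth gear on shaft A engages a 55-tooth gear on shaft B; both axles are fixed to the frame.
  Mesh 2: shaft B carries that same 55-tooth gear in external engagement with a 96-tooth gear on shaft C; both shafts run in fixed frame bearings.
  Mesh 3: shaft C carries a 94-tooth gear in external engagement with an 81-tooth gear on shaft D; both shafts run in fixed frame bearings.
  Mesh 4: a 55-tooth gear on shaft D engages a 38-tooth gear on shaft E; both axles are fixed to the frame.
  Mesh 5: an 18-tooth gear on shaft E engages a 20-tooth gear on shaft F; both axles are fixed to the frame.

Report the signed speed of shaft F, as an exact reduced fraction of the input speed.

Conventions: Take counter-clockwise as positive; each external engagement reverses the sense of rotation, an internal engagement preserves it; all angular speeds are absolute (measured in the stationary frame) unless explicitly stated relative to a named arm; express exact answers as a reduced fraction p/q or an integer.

-30503/32832

5-mesh fixed-axis compound train (all bearings frame-fixed)
mesh 1 [59T→55T]: |ω|/ω_in = 1×59/55 = 59/55, sense flips to −
mesh 2 [55T→96T]: |ω|/ω_in = (59/55)×55/96 = 59/96, sense flips to +
mesh 3 [94T→81T]: |ω|/ω_in = (59/96)×94/81 = 2773/3888, sense flips to −
mesh 4 [55T→38T]: |ω|/ω_in = (2773/3888)×55/38 = 152515/147744, sense flips to +
mesh 5 [18T→20T]: |ω|/ω_in = (152515/147744)×18/20 = 30503/32832, sense flips to −
signed output speed (× input speed) = -30503/32832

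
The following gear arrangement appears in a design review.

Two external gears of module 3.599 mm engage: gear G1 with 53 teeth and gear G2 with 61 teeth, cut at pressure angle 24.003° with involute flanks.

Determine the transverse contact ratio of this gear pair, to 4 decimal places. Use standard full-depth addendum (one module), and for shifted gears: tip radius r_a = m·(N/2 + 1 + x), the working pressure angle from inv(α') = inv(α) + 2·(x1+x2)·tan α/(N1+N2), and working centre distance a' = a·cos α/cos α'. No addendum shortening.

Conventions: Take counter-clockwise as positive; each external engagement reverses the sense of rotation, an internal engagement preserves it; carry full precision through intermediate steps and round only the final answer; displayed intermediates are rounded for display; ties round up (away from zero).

topology: single-mesh involute geometry — m = 3.599, 53T/61T pair
base radii: r_b1 = 87.125996, r_b2 = 100.277090
tip radii: r_a1 = 98.972500, r_a2 = 113.368500
no profile shift: α' = α, a' = a
action lengths: √(r_a1²−r_b1²) = 46.953344, √(r_a2²−r_b2²) = 52.885934
base pitch p_b = π·m·cos α = 10.328845
CR = (46.953344 + 52.885934 − 205.143000·sin 24.00300°)/10.328845 = 1.586846
contact ratio ≈ 1.5868

1.5868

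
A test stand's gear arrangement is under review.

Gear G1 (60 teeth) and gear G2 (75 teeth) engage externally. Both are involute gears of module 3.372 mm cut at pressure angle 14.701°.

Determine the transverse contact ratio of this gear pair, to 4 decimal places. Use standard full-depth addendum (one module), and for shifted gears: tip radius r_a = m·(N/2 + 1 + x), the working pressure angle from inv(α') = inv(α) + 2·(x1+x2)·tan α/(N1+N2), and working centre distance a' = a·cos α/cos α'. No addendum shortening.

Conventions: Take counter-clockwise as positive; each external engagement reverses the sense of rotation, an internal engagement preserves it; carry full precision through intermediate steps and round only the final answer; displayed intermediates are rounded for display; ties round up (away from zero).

topology: single-mesh involute geometry — m = 3.372, 60T/75T pair
base radii: r_b1 = 97.848358, r_b2 = 122.310447
tip radii: r_a1 = 104.532000, r_a2 = 129.822000
no profile shift: α' = α, a' = a
action lengths: √(r_a1²−r_b1²) = 36.778226, √(r_a2²−r_b2²) = 43.519032
base pitch p_b = π·m·cos α = 10.246656
CR = (36.778226 + 43.519032 − 227.610000·sin 14.70100°)/10.246656 = 2.199310
contact ratio ≈ 2.1993

2.1993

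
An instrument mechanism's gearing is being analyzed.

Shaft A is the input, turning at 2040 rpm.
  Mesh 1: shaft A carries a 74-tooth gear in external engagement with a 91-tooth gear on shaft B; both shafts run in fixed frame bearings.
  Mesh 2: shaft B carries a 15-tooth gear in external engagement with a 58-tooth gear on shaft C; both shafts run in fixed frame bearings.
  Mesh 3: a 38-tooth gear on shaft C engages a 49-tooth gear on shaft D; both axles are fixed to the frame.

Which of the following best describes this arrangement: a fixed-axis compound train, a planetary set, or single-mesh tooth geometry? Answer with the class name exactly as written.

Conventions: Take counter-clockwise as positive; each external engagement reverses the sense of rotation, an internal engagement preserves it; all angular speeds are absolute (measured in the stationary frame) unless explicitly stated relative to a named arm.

class = fixed-axis compound train [3 meshes; 3 ratios multiply, 3 sense flips]
classification: fixed-axis compound train

fixed-axis compound train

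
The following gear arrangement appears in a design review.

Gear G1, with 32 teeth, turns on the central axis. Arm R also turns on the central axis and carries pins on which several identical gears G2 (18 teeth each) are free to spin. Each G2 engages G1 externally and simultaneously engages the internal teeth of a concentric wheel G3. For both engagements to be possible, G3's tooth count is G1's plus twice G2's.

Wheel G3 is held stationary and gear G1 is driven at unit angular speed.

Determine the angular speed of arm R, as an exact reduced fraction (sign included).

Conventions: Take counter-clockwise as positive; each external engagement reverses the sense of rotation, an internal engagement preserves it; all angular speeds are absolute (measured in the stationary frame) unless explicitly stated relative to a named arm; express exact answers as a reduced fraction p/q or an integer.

class = planetary set [G3 = 32+2·18 = 68; Willis about the carrier]
ring teeth: 32 + 2·18 = 68
32(ω_sun−ω_arm) = −68(ω_ring−ω_arm),  ω_ring = 0, ω_sun = 1
32(1−ω_arm) = −68(0−ω_arm)  ⇒  100·ω_arm = 32  ⇒  ω_arm = 8/25
exact speed ratio = 8/25

8/25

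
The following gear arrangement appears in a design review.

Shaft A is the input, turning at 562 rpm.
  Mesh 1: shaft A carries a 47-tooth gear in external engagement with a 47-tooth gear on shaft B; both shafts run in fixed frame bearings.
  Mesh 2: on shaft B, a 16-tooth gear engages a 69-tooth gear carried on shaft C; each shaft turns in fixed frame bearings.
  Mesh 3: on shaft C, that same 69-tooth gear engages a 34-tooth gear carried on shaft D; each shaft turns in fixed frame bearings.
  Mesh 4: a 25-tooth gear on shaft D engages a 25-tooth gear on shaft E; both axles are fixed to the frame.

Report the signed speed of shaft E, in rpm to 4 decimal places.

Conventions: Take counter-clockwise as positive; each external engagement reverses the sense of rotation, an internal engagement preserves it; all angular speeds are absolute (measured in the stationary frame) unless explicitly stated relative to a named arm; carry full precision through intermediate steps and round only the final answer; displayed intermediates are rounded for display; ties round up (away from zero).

recognized (5 fixed axles, 4 meshes): fixed-axis compound train
mesh 1 [47T→47T]: ω = 562.0000×47/47 = 562.0000 rpm, sense flips to −
mesh 2 [16T→69T]: ω = 562.0000×16/69 = 130.3188 rpm, sense flips to +
mesh 3 [69T→34T]: ω = 130.3188×69/34 = 264.4706 rpm, sense flips to −
mesh 4 [25T→25T]: ω = 264.4706×25/25 = 264.4706 rpm, sense flips to +
signed output speed = +264.4706 rpm

+264.4706 rpm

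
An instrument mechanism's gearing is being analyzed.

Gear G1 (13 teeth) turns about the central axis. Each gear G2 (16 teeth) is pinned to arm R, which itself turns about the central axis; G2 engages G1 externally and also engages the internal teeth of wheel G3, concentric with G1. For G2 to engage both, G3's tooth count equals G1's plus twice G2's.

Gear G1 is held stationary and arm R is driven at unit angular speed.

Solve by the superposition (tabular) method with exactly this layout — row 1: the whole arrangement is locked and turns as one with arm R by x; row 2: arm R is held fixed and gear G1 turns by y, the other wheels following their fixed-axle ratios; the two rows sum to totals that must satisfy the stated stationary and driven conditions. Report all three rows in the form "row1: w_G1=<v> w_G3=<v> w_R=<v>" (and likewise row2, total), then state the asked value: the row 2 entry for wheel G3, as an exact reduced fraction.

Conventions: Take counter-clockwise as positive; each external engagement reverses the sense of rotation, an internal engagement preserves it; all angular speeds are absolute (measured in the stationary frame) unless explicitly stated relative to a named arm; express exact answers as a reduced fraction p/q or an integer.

row1: w_G1=1 w_G3=1 w_R=1
row2: w_G1=-1 w_G3=13/45 w_R=0
total: w_G1=0 w_G3=58/45 w_R=1
asked value: 13/45

planetary set (13T centre, 16T on arm, 45T internal) — Willis relation
row 1 — lock + rotate with arm: ω_sun = ω_ring = ω_arm = x
superposition row 2 [arm held]: sun y, ring −(13/45)·y, arm 0
boundary: total ω_sun = x + y = 0 and total ω_arm = x = 1  ⇒  y = -1, x = 1
row 2 ring = −(13/45)·(-1) = 13/45
totals (row 1 + row 2): sun 1 + (-1) = 0, ring 1 + 13/45 = 58/45, arm 1 + 0 = 1
asked cell (row2, ring) = 13/45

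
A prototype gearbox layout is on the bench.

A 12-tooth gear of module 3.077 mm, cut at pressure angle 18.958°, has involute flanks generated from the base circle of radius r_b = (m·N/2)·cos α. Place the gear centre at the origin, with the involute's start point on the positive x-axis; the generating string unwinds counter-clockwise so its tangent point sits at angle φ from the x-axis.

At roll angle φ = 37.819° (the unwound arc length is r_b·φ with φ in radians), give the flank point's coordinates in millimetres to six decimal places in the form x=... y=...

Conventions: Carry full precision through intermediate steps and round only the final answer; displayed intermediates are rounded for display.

recognized (one wheel, involute flank): single-mesh tooth geometry, m = 3.077, N = 12
pitch radius r_p = m·N/2 = 3.077·12/2 = 18.462000
base radius r_b = r_p·cos α = 18.462000·cos 18.958° = 17.460565
roll angle φ = 37.819° = 0.66006607 rad
x = r_b·(cos φ + φ·sin φ) = 20.859855
y = r_b·(sin φ − φ·cos φ) = 1.601984

x=20.859855 y=1.601984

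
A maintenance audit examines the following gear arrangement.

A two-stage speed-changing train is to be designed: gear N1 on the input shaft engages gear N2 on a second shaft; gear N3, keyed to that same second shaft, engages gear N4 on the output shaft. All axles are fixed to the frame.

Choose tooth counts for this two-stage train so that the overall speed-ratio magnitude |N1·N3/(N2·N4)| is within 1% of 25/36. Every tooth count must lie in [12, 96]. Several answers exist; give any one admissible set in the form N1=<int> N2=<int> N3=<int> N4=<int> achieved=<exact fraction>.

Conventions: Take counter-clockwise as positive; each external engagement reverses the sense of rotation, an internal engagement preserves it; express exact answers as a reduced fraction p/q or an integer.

N1=15 N2=12 N3=15 N4=27 achieved=25/36

2-stage fixed-axis compound train for ratio 25/36
target = 25/36 in lowest terms: an exact hit needs N1·N3 = k·25 and N2·N4 = k·36 for one integer k, every count in [12, 96]; additionally prefer no 1:1 stage (N1 ≠ N2, N3 ≠ N4)
k = 1…8: no 1:1-free in-range split of k·25 and k·36 into factor pairs; take k = 9
k = 9: N1·N3 = 225 = 15·15, N2·N4 = 324 = 12·27
achieved = 15·15/(12·27) = 25/36; |achieved − target| = 0 ≤ 1/144 ✓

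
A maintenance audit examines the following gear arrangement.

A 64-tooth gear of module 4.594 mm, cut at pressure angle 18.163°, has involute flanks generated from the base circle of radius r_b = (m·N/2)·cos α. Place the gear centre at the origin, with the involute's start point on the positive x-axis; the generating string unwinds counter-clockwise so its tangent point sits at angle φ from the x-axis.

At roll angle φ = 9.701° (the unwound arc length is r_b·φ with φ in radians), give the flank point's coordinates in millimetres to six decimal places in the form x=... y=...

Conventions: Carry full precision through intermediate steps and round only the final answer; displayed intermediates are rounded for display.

x=141.670960 y=0.225351

recognized (one wheel, involute flank): single-mesh tooth geometry, m = 4.594, N = 64
pitch radius r_p = m·N/2 = 4.594·64/2 = 147.008000
base radius r_b = r_p·cos α = 147.008000·cos 18.163° = 139.683113
roll angle φ = 9.701° = 0.16931439 rad
x = r_b·(cos φ + φ·sin φ) = 141.670960
y = r_b·(sin φ − φ·cos φ) = 0.225351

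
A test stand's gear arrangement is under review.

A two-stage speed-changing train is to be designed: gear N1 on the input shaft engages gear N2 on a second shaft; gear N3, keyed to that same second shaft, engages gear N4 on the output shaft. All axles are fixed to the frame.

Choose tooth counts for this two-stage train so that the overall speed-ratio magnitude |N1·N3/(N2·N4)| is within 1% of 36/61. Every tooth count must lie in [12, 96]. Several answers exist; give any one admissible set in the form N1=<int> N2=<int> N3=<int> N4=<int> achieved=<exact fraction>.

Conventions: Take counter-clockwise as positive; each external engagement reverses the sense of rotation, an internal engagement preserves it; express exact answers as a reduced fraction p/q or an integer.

N1=12 N2=61 N3=36 N4=12 achieved=36/61

topology: fixed-axis compound train — 2 stages, target 36/61
target = 36/61 in lowest terms: an exact hit needs N1·N3 = k·36 and N2·N4 = k·61 for one integer k, every count in [12, 96]; additionally prefer no 1:1 stage (N1 ≠ N2, N3 ≠ N4)
k = 1…11: no 1:1-free in-range split of k·36 and k·61 into factor pairs; take k = 12
k = 12: N1·N3 = 432 = 12·36, N2·N4 = 732 = 61·12
achieved = 12·36/(61·12) = 36/61; |achieved − target| = 0 ≤ 9/1525 ✓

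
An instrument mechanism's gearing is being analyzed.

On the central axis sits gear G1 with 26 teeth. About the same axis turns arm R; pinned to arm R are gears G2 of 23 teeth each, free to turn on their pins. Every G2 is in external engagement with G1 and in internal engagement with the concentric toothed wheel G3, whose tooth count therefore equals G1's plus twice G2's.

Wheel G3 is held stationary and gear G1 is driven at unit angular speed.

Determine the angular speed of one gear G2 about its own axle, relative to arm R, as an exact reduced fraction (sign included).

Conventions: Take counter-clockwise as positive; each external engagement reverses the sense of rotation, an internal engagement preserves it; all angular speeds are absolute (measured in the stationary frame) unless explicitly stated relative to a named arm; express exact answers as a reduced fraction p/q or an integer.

class = planetary set [G3 = 26+2·23 = 72; Willis about the carrier]
ring teeth: 26 + 2·23 = 72
26(ω_sun−ω_arm) = −72(ω_ring−ω_arm),  ω_ring = 0, ω_sun = 1
26(1−ω_arm) = −72(0−ω_arm)  ⇒  98·ω_arm = 26  ⇒  ω_arm = 13/49
sun–planet mesh: 26·(1−13/49) = −23·(ω_p−ω_arm)  ⇒  ω_p−ω_arm = -936/1127
exact speed ratio = -936/1127

-936/1127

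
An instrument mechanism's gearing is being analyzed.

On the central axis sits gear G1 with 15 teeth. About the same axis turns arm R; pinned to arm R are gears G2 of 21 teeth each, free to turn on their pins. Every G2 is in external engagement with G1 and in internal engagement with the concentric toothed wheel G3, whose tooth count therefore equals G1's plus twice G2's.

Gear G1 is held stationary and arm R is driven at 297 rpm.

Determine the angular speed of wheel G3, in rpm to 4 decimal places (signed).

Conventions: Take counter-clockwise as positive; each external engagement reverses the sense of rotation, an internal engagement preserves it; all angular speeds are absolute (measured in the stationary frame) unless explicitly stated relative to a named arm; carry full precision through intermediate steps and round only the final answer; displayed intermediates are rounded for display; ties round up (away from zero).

+375.1579 rpm

topology: planetary set — G1 15T / G2 21T / G3 57T, arm = carrier (Willis)
normalise by the input: solve with ω_arm = 1, then scale by 297 rpm
ring teeth: 15 + 2·21 = 57
15(ω_sun−ω_arm) = −57(ω_ring−ω_arm),  ω_sun = 0, ω_arm = 1
ω_ring = 1 − (15/57)(0−1) = 24/19
scale: ω_ring = 24/19 × 297 rpm = +375.1579 rpm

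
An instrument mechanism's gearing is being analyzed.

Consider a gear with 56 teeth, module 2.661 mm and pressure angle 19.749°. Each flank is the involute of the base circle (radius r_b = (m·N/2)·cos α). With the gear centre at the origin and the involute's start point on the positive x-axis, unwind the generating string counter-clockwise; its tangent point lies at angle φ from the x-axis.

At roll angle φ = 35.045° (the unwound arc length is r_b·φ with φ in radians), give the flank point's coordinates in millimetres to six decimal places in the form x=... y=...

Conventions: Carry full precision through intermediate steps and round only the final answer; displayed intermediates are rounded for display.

topology: single-mesh involute geometry — m = 2.661, N = 56
pitch radius r_p = m·N/2 = 2.661·56/2 = 74.508000
base radius r_b = r_p·cos α = 74.508000·cos 19.749° = 70.125582
roll angle φ = 35.045° = 0.61165064 rad
x = r_b·(cos φ + φ·sin φ) = 82.041538
y = r_b·(sin φ − φ·cos φ) = 5.151456

x=82.041538 y=5.151456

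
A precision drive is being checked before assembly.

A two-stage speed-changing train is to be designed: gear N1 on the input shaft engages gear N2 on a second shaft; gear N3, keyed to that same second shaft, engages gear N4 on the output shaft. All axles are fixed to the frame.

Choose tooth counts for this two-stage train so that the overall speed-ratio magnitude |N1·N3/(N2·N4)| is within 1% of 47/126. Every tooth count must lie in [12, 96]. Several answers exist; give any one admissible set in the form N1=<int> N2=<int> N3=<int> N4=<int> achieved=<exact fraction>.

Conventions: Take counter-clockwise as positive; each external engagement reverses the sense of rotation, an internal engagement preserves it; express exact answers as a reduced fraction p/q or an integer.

topology: fixed-axis compound train — 2 stages, target 47/126
target = 47/126 in lowest terms: an exact hit needs N1·N3 = k·47 and N2·N4 = k·126 for one integer k, every count in [12, 96]; additionally prefer no 1:1 stage (N1 ≠ N2, N3 ≠ N4)
k = 1…11: no 1:1-free in-range split of k·47 and k·126 into factor pairs; take k = 12
k = 12: N1·N3 = 564 = 12·47, N2·N4 = 1512 = 18·84
achieved = 12·47/(18·84) = 47/126; |achieved − target| = 0 ≤ 47/12600 ✓

N1=12 N2=18 N3=47 N4=84 achieved=47/126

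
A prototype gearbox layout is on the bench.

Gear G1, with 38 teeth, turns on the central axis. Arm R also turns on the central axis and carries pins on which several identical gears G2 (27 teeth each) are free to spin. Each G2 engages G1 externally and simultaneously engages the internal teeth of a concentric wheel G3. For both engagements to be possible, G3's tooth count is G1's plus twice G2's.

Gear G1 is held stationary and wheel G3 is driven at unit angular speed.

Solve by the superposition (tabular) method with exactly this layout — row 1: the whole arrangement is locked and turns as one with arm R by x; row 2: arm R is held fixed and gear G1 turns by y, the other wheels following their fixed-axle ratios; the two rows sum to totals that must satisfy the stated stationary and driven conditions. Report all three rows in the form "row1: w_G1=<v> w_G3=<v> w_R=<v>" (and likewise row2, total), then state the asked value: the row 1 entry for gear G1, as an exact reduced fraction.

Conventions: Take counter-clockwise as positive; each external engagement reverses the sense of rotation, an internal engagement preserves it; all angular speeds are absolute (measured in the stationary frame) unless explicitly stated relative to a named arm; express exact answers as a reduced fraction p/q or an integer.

row1: w_G1=46/65 w_G3=46/65 w_R=46/65
row2: w_G1=-46/65 w_G3=19/65 w_R=0
total: w_G1=0 w_G3=1 w_R=46/65
asked value: 46/65

topology: planetary set — G1 38T / G2 27T / G3 92T, arm = carrier (Willis)
row 1 (train locked, turned with arm): all members turn x
row 2 (arm held, sun turns y): ω_ring = −(38/92)·y, ω_arm = 0
boundary: total ω_sun = x + y = 0 and total ω_ring = x − (38/92)·y = 1  ⇒  y = -46/65, x = 46/65
row 2 ring = −(38/92)·(-46/65) = 19/65
totals (row 1 + row 2): sun 46/65 + (-46/65) = 0, ring 46/65 + 19/65 = 1, arm 46/65 + 0 = 46/65
asked cell (row1, sun) = 46/65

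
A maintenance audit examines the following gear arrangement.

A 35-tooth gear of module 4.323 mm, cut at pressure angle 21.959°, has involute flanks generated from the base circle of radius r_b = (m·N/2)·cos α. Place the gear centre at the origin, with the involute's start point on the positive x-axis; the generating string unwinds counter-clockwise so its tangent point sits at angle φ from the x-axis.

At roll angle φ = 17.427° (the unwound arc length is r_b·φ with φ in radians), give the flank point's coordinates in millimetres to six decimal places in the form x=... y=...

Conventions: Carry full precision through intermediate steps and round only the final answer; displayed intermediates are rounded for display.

x=73.334883 y=0.652034

recognized (one wheel, involute flank): single-mesh tooth geometry, m = 4.323, N = 35
pitch radius r_p = m·N/2 = 4.323·35/2 = 75.652500
base radius r_b = r_p·cos α = 75.652500·cos 21.959° = 70.164038
roll angle φ = 17.427° = 0.30415853 rad
x = r_b·(cos φ + φ·sin φ) = 73.334883
y = r_b·(sin φ − φ·cos φ) = 0.652034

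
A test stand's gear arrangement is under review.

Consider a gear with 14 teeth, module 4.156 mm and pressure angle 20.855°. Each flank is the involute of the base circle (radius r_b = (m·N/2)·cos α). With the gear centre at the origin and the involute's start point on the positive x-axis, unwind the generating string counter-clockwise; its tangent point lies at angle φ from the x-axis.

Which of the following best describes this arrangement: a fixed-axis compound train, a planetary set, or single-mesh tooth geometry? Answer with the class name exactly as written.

single-mesh tooth geometry

class = single-mesh tooth geometry [base-circle involute, m = 4.156, 14T]
classification: single-mesh tooth geometry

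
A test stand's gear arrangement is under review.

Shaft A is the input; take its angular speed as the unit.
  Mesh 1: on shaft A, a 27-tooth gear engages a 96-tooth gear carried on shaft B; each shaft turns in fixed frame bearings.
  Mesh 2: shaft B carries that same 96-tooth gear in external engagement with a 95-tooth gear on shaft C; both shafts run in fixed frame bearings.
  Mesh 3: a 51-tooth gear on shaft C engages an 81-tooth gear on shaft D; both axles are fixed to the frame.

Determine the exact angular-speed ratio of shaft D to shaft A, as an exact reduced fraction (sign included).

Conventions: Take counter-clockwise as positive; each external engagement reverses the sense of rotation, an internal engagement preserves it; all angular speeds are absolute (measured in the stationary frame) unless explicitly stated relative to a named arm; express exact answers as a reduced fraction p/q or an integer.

class = fixed-axis compound train [3 meshes; 3 ratios multiply, 3 sense flips]
mesh 1 [27T→96T]: running ratio 9/32, sense −
mesh 2 [96T→95T]: running ratio 27/95, sense +
mesh 3 [51T→81T]: running ratio 17/95, sense −
ω_out/ω_in = -17/95

-17/95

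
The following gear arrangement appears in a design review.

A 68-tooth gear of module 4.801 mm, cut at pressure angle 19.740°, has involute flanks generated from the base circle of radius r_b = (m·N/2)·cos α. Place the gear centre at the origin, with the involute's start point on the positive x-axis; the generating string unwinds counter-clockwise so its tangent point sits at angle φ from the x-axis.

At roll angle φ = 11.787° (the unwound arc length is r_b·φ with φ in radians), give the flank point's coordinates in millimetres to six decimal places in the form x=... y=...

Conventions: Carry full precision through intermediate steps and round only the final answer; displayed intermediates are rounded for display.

class = single-mesh tooth geometry [base-circle involute, m = 4.801, 68T]
pitch radius r_p = m·N/2 = 4.801·68/2 = 163.234000
base radius r_b = r_p·cos α = 163.234000·cos 19.740° = 153.641550
roll angle φ = 11.787° = 0.20572196 rad
x = r_b·(cos φ + φ·sin φ) = 156.858405
y = r_b·(sin φ − φ·cos φ) = 0.444007

x=156.858405 y=0.444007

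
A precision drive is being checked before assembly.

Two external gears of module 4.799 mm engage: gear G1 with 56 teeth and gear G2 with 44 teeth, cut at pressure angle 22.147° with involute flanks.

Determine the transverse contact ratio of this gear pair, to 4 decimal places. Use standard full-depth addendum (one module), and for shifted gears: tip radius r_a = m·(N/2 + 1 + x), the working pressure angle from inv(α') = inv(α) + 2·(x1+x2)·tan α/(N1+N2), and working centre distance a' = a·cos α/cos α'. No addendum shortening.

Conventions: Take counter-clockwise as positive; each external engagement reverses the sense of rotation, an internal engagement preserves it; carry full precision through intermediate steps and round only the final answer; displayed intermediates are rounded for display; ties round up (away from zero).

1.6480

topology: single-mesh involute geometry — m = 4.799, 56T/44T pair
base radii: r_b1 = 124.457994, r_b2 = 97.788424
tip radii: r_a1 = 139.171000, r_a2 = 110.377000
no profile shift: α' = α, a' = a
action lengths: √(r_a1²−r_b1²) = 62.279813, √(r_a2²−r_b2²) = 51.190881
base pitch p_b = π·m·cos α = 13.964154
CR = (62.279813 + 51.190881 − 239.950000·sin 22.14700°)/13.964154 = 1.648030
contact ratio ≈ 1.6480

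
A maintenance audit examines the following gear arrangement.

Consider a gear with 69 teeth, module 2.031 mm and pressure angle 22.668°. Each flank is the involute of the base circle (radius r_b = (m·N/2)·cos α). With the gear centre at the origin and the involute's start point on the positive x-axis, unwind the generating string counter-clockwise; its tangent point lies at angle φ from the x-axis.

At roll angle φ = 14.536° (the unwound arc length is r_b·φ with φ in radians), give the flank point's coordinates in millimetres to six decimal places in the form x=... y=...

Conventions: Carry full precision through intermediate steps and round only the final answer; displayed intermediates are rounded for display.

class = single-mesh tooth geometry [base-circle involute, m = 2.031, 69T]
pitch radius r_p = m·N/2 = 2.031·69/2 = 70.069500
base radius r_b = r_p·cos α = 70.069500·cos 22.668° = 64.656875
roll angle φ = 14.536° = 0.25370106 rad
x = r_b·(cos φ + φ·sin φ) = 66.704307
y = r_b·(sin φ − φ·cos φ) = 0.349673

x=66.704307 y=0.349673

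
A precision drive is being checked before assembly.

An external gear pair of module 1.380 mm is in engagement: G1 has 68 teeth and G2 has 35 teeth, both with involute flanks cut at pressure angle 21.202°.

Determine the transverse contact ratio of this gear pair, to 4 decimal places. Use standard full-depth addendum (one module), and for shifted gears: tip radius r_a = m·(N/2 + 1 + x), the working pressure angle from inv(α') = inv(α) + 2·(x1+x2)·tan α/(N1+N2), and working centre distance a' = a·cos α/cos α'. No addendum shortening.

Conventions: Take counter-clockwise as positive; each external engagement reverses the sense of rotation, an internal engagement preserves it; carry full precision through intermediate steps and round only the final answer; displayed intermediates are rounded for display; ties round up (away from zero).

recognized (one external pair, fixed centres): single-mesh tooth geometry, m = 1.380, N1 = 68, N2 = 35
base radii: r_b1 = 43.744040, r_b2 = 22.515315
tip radii: r_a1 = 48.300000, r_a2 = 25.530000
no profile shift: α' = α, a' = a
action lengths: √(r_a1²−r_b1²) = 20.478011, √(r_a2²−r_b2²) = 12.035011
base pitch p_b = π·m·cos α = 4.041940
CR = (20.478011 + 12.035011 − 71.070000·sin 21.20200°)/4.041940 = 1.684847
contact ratio ≈ 1.6848

1.6848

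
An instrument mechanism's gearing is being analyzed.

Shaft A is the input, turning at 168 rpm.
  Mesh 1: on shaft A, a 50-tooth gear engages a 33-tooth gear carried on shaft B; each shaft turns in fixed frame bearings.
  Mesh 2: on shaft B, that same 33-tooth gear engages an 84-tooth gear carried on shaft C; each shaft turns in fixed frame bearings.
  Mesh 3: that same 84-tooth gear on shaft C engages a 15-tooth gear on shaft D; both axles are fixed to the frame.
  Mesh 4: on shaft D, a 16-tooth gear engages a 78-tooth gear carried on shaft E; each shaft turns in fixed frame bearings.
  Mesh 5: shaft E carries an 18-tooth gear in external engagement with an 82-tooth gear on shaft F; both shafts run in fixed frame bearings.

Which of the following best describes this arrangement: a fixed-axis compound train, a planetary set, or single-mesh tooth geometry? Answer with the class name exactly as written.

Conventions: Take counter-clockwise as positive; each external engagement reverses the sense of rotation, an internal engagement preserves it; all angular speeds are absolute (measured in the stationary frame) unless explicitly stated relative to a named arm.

recognized (6 fixed axles, 5 meshes): fixed-axis compound train
classification: fixed-axis compound train

fixed-axis compound train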